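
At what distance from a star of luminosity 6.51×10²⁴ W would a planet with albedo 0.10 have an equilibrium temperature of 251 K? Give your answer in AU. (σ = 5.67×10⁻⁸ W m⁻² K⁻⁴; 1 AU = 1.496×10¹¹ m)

From T_eq⁴ = L(1−A)/(16πσd²): d = √[L(1−A)/(16πσT_eq⁴)].
d = √[6.51×10²⁴ × 0.90 / (16π × 5.67×10⁻⁸ × (251)⁴)] = 2.28×10¹⁰ m = 0.152 AU.

d ≈ 0.152 AU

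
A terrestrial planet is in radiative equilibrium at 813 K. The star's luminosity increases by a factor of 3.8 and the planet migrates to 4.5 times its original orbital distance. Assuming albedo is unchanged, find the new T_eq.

T_eq ∝ L^(1/4) · d^(−1/2).
T′ = 813 × 3.8^(1/4) / 4.5^(1/2) = 535 K.

T_eq ≈ 535 K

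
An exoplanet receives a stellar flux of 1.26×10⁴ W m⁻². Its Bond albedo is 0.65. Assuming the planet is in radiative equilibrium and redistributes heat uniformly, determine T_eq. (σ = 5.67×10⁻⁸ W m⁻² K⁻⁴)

Energy balance: absorbed = emitted ⇒ πR²·S(1−A) = 4πR²·σT_eq⁴, so T_eq⁴ = S(1−A)/(4σ).
T_eq = [1.26×10⁴ × 0.35 / (4 × 5.67×10⁻⁸)]^(1/4) = (1.94×10¹⁰)^(1/4) = 373 K.

T_eq ≈ 373 K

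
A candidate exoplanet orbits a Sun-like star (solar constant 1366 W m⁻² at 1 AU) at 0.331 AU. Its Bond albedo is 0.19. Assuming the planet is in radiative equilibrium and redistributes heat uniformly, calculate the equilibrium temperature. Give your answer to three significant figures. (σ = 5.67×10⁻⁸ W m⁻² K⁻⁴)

T_eq ≈ 459 K

Flux at 0.331 AU: S = 1366/0.331² = 1.25×10⁴ W m⁻².
Energy balance: absorbed = emitted ⇒ πR²·S(1−A) = 4πR²·σT_eq⁴, so T_eq⁴ = S(1−A)/(4σ).
T_eq = [1.25×10⁴ × 0.81 / (4 × 5.67×10⁻⁸)]^(1/4) = (4.45×10¹⁰)^(1/4) = 459 K.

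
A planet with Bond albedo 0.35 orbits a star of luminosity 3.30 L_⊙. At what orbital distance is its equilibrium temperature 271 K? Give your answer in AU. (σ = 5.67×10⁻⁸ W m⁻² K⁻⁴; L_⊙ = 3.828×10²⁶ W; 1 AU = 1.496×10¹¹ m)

L = 3.30 × 3.828×10²⁶ = 1.26×10²⁷ W.
From T_eq⁴ = L(1−A)/(16πσd²): d = √[L(1−A)/(16πσT_eq⁴)].
d = √[1.26×10²⁷ × 0.65 / (16π × 5.67×10⁻⁸ × (271)⁴)] = 2.31×10¹¹ m = 1.54 AU.

d ≈ 1.54 AU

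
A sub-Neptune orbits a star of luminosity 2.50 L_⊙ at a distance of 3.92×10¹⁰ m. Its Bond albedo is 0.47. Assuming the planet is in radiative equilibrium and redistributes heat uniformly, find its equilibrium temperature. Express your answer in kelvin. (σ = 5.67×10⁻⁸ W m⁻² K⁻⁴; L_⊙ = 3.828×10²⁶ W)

L = 2.50 × 3.828×10²⁶ = 9.57×10²⁶ W.
Flux: S = L/(4πd²) = 9.57×10²⁶/(4π×(3.92×10¹⁰)²) = 4.96×10⁴ W m⁻².
Energy balance: absorbed = emitted ⇒ πR²·S(1−A) = 4πR²·σT_eq⁴, so T_eq⁴ = S(1−A)/(4σ).
T_eq = [4.96×10⁴ × 0.53 / (4 × 5.67×10⁻⁸)]^(1/4) = (1.16×10¹¹)^(1/4) = 583 K.

T_eq ≈ 583 K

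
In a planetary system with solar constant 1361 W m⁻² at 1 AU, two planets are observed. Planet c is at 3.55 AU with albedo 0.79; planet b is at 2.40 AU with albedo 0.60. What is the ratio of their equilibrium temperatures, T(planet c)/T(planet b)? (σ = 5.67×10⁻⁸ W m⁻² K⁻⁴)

T₁/T₂ ≈ 0.700

T_eq = [S₀(1−A)/(4σd²)]^(1/4), so T ∝ (1−A)^(1/4) / √d.
T₁ = [1361×0.21/(4×5.67×10⁻⁸×3.55²)]^(1/4) = 100.00 K.
T₂ = [1361×0.40/(4×5.67×10⁻⁸×2.40²)]^(1/4) = 142.88 K.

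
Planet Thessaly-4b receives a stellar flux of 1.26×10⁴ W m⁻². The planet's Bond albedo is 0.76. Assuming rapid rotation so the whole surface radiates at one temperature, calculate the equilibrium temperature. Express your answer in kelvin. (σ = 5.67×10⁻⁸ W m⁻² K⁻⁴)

Energy balance: absorbed = emitted ⇒ πR²·S(1−A) = 4πR²·σT_eq⁴, so T_eq⁴ = S(1−A)/(4σ).
T_eq = [1.26×10⁴ × 0.24 / (4 × 5.67×10⁻⁸)]^(1/4) = (1.33×10¹⁰)^(1/4) = 340 K.

T_eq ≈ 340 K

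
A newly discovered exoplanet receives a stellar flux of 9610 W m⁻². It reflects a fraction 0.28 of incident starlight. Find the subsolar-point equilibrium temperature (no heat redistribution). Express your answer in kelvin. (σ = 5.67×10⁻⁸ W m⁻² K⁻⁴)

T_ss ≈ 591 K

At the subsolar point the surface absorbs S(1−A) and emits σT⁴ per unit area — no factor of 4, since only the local patch is in balance.
T = [9610 × 0.72 / 5.67×10⁻⁸]^(1/4) = (1.22×10¹¹)^(1/4) = 591 K.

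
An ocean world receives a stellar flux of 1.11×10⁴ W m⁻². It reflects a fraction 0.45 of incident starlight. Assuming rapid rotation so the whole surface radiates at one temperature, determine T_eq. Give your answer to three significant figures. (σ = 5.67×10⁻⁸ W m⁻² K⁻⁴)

Energy balance: absorbed = emitted ⇒ πR²·S(1−A) = 4πR²·σT_eq⁴, so T_eq⁴ = S(1−A)/(4σ).
T_eq = [1.11×10⁴ × 0.55 / (4 × 5.67×10⁻⁸)]^(1/4) = (2.69×10¹⁰)^(1/4) = 405 K.

T_eq ≈ 405 K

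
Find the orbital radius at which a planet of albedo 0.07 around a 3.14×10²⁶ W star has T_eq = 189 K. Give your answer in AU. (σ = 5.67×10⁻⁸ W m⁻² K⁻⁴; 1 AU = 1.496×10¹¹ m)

From T_eq⁴ = L(1−A)/(16πσd²): d = √[L(1−A)/(16πσT_eq⁴)].
d = √[3.14×10²⁶ × 0.93 / (16π × 5.67×10⁻⁸ × (189)⁴)] = 2.83×10¹¹ m = 1.89 AU.

d ≈ 1.89 AU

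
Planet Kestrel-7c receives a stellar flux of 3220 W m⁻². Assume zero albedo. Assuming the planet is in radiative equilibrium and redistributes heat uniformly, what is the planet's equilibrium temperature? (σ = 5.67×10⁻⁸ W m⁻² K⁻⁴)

Energy balance: absorbed = emitted ⇒ πR²·S(1−A) = 4πR²·σT_eq⁴, so T_eq⁴ = S(1−A)/(4σ).
T_eq = [3220 × 1.00 / (4 × 5.67×10⁻⁸)]^(1/4) = (1.42×10¹⁰)^(1/4) = 345 K.

T_eq ≈ 345 K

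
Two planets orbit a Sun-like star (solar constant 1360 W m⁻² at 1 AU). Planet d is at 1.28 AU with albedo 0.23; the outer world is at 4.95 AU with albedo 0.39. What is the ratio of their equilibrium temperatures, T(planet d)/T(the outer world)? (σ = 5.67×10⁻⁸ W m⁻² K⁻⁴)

T_eq = [S₀(1−A)/(4σd²)]^(1/4), so T ∝ (1−A)^(1/4) / √d.
T₁ = [1360×0.77/(4×5.67×10⁻⁸×1.28²)]^(1/4) = 230.40 K.
T₂ = [1360×0.61/(4×5.67×10⁻⁸×4.95²)]^(1/4) = 110.54 K.

T₁/T₂ ≈ 2.084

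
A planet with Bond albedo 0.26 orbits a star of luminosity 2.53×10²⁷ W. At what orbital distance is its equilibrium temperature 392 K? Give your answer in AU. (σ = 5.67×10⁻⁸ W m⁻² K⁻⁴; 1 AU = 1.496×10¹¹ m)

From T_eq⁴ = L(1−A)/(16πσd²): d = √[L(1−A)/(16πσT_eq⁴)].
d = √[2.53×10²⁷ × 0.74 / (16π × 5.67×10⁻⁸ × (392)⁴)] = 1.67×10¹¹ m = 1.11 AU.

d ≈ 1.11 AU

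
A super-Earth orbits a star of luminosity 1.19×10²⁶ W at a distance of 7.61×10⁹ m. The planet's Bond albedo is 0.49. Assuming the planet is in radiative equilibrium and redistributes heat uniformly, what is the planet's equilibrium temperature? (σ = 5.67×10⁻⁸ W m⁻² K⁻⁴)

Flux: S = L/(4πd²) = 1.19×10²⁶/(4π×(7.61×10⁹)²) = 1.64×10⁵ W m⁻².
Energy balance: absorbed = emitted ⇒ πR²·S(1−A) = 4πR²·σT_eq⁴, so T_eq⁴ = S(1−A)/(4σ).
T_eq = [1.64×10⁵ × 0.51 / (4 × 5.67×10⁻⁸)]^(1/4) = (3.68×10¹¹)^(1/4) = 779 K.

T_eq ≈ 779 K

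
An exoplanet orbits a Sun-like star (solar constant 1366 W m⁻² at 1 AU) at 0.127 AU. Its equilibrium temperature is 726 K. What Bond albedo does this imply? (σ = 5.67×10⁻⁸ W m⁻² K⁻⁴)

Flux at 0.127 AU: S = 1366/0.127² = 8.47×10⁴ W m⁻².
From T_eq⁴ = S(1−A)/(4σ): 1−A = 4σT_eq⁴/S.
1−A = 4 × 5.67×10⁻⁸ × (726)⁴ / 8.47×10⁴ = 0.744.

A ≈ 0.26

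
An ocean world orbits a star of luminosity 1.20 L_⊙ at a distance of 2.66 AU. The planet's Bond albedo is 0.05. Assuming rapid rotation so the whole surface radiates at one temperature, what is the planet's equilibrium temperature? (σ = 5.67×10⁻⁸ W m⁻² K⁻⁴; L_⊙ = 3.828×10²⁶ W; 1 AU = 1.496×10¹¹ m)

d = 2.66 AU = 3.98×10¹¹ m.
L = 1.20 × 3.828×10²⁶ = 4.59×10²⁶ W.
Flux: S = L/(4πd²) = 4.59×10²⁶/(4π×(3.98×10¹¹)²) = 231 W m⁻².
Energy balance: absorbed = emitted ⇒ πR²·S(1−A) = 4πR²·σT_eq⁴, so T_eq⁴ = S(1−A)/(4σ).
T_eq = [231 × 0.95 / (4 × 5.67×10⁻⁸)]^(1/4) = (9.67×10⁸)^(1/4) = 176 K.

T_eq ≈ 176 K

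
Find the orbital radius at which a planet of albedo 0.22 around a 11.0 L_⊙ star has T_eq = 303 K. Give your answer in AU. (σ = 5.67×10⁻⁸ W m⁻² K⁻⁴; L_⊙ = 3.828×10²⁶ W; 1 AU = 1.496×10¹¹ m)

d ≈ 2.47 AU

L = 11.0 × 3.828×10²⁶ = 4.21×10²⁷ W.
From T_eq⁴ = L(1−A)/(16πσd²): d = √[L(1−A)/(16πσT_eq⁴)].
d = √[4.21×10²⁷ × 0.78 / (16π × 5.67×10⁻⁸ × (303)⁴)] = 3.70×10¹¹ m = 2.47 AU.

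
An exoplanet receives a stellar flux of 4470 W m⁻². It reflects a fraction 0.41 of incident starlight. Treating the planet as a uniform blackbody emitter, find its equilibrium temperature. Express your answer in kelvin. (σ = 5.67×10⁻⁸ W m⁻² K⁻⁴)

T_eq ≈ 328 K

Energy balance: absorbed = emitted ⇒ πR²·S(1−A) = 4πR²·σT_eq⁴, so T_eq⁴ = S(1−A)/(4σ).
T_eq = [4470 × 0.59 / (4 × 5.67×10⁻⁸)]^(1/4) = (1.16×10¹⁰)^(1/4) = 328 K.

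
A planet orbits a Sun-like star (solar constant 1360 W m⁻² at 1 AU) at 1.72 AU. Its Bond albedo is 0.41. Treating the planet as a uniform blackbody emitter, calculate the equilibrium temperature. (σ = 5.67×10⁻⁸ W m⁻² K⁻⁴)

Flux at 1.72 AU: S = 1360/1.72² = 460 W m⁻².
Energy balance: absorbed = emitted ⇒ πR²·S(1−A) = 4πR²·σT_eq⁴, so T_eq⁴ = S(1−A)/(4σ).
T_eq = [460 × 0.59 / (4 × 5.67×10⁻⁸)]^(1/4) = (1.20×10⁹)^(1/4) = 186 K.

T_eq ≈ 186 K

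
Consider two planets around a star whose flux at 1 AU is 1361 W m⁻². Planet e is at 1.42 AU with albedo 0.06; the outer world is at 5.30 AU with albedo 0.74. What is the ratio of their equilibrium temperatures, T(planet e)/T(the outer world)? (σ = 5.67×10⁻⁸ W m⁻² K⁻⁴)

T₁/T₂ ≈ 2.664

T_eq = [S₀(1−A)/(4σd²)]^(1/4), so T ∝ (1−A)^(1/4) / √d.
T₁ = [1361×0.94/(4×5.67×10⁻⁸×1.42²)]^(1/4) = 229.98 K.
T₂ = [1361×0.26/(4×5.67×10⁻⁸×5.30²)]^(1/4) = 86.33 K.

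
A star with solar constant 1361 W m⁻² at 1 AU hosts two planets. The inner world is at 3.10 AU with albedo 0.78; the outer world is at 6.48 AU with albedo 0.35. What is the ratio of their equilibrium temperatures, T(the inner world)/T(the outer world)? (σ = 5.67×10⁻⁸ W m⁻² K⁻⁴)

T₁/T₂ ≈ 1.103

T_eq = [S₀(1−A)/(4σd²)]^(1/4), so T ∝ (1−A)^(1/4) / √d.
T₁ = [1361×0.22/(4×5.67×10⁻⁸×3.10²)]^(1/4) = 108.26 K.
T₂ = [1361×0.65/(4×5.67×10⁻⁸×6.48²)]^(1/4) = 98.17 K.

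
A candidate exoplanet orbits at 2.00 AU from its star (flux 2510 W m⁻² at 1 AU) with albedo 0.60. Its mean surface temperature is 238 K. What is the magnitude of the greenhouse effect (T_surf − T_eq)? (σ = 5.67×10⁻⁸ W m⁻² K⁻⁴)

S = 2510/2.00² = 627.5 W m⁻².
T_eq = [S(1−A)/(4σ)]^(1/4) = [627.5×0.40/(4×5.67×10⁻⁸)]^(1/4) = 182.4 K.
ΔT = T_surf − T_eq = 238 − 182.4.

ΔT ≈ 55.6 K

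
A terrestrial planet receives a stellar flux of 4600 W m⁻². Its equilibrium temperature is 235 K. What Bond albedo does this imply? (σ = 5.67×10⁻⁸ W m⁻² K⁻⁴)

A ≈ 0.85

From T_eq⁴ = S(1−A)/(4σ): 1−A = 4σT_eq⁴/S.
1−A = 4 × 5.67×10⁻⁸ × (235)⁴ / 4600 = 0.150.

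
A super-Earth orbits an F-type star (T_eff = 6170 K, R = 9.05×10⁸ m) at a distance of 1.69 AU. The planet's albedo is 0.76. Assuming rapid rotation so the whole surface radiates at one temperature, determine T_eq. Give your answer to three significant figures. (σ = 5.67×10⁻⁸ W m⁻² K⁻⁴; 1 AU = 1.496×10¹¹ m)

T_eq ≈ 183 K

d = 1.69 AU = 2.53×10¹¹ m.
L = 4πR_⋆²σT_⋆⁴ = 4π(9.05×10⁸)² × 5.67×10⁻⁸ × (6170)⁴ = 8.46×10²⁶ W.
S = L/(4πd²) = 1050 W m⁻².
Energy balance: absorbed = emitted ⇒ πR²·S(1−A) = 4πR²·σT_eq⁴, so T_eq⁴ = S(1−A)/(4σ).
T_eq = [1050 × 0.24 / (4 × 5.67×10⁻⁸)]^(1/4) = (1.11×10⁹)^(1/4) = 183 K.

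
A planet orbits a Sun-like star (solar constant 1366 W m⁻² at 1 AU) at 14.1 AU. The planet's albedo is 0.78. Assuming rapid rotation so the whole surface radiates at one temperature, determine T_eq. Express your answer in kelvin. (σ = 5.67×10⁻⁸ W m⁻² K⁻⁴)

Flux at 14.1 AU: S = 1366/14.1² = 6.87 W m⁻².
Energy balance: absorbed = emitted ⇒ πR²·S(1−A) = 4πR²·σT_eq⁴, so T_eq⁴ = S(1−A)/(4σ).
T_eq = [6.87 × 0.22 / (4 × 5.67×10⁻⁸)]^(1/4) = (6.66×10⁶)^(1/4) = 50.8 K.

T_eq ≈ 50.8 K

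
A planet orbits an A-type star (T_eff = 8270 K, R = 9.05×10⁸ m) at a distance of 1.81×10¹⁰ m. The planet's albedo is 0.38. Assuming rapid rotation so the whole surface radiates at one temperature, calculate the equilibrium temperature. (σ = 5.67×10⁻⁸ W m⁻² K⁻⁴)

T_eq ≈ 1160 K

L = 4πR_⋆²σT_⋆⁴ = 4π(9.05×10⁸)² × 5.67×10⁻⁸ × (8270)⁴ = 2.73×10²⁷ W.
S = L/(4πd²) = 6.63×10⁵ W m⁻².
Energy balance: absorbed = emitted ⇒ πR²·S(1−A) = 4πR²·σT_eq⁴, so T_eq⁴ = S(1−A)/(4σ).
T_eq = [6.63×10⁵ × 0.62 / (4 × 5.67×10⁻⁸)]^(1/4) = (1.81×10¹²)^(1/4) = 1160 K.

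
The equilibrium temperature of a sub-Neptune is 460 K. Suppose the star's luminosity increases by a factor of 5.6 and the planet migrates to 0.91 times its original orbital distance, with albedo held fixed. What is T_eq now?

T_eq ≈ 742 K

T_eq ∝ L^(1/4) · d^(−1/2).
T′ = 460 × 5.6^(1/4) / 0.91^(1/2) = 742 K.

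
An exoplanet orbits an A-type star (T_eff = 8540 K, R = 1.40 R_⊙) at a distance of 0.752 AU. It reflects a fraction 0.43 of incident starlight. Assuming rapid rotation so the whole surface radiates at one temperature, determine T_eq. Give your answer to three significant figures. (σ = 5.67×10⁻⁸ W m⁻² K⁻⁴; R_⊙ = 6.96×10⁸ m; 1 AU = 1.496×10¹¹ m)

R_⋆ = 1.40 × 6.96×10⁸ = 9.74×10⁸ m.
d = 0.752 AU = 1.12×10¹¹ m.
L = 4πR_⋆²σT_⋆⁴ = 4π(9.74×10⁸)² × 5.67×10⁻⁸ × (8540)⁴ = 3.60×10²⁷ W.
S = L/(4πd²) = 2.26×10⁴ W m⁻².
Energy balance: absorbed = emitted ⇒ πR²·S(1−A) = 4πR²·σT_eq⁴, so T_eq⁴ = S(1−A)/(4σ).
T_eq = [2.26×10⁴ × 0.57 / (4 × 5.67×10⁻⁸)]^(1/4) = (5.69×10¹⁰)^(1/4) = 488 K.

T_eq ≈ 488 K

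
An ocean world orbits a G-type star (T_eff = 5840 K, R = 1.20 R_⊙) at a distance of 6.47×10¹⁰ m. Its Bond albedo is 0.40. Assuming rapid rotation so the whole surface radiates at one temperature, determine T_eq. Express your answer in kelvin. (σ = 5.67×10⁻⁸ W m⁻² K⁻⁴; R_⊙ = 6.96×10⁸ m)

T_eq ≈ 413 K

R_⋆ = 1.20 × 6.96×10⁸ = 8.35×10⁸ m.
L = 4πR_⋆²σT_⋆⁴ = 4π(8.35×10⁸)² × 5.67×10⁻⁸ × (5840)⁴ = 5.78×10²⁶ W.
S = L/(4πd²) = 1.10×10⁴ W m⁻².
Energy balance: absorbed = emitted ⇒ πR²·S(1−A) = 4πR²·σT_eq⁴, so T_eq⁴ = S(1−A)/(4σ).
T_eq = [1.10×10⁴ × 0.60 / (4 × 5.67×10⁻⁸)]^(1/4) = (2.91×10¹⁰)^(1/4) = 413 K.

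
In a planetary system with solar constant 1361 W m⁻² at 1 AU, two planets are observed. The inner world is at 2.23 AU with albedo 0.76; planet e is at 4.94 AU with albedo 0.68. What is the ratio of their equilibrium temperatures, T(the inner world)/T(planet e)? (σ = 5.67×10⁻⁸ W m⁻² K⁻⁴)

T_eq = [S₀(1−A)/(4σd²)]^(1/4), so T ∝ (1−A)^(1/4) / √d.
T₁ = [1361×0.24/(4×5.67×10⁻⁸×2.23²)]^(1/4) = 130.45 K.
T₂ = [1361×0.32/(4×5.67×10⁻⁸×4.94²)]^(1/4) = 94.18 K.

T₁/T₂ ≈ 1.385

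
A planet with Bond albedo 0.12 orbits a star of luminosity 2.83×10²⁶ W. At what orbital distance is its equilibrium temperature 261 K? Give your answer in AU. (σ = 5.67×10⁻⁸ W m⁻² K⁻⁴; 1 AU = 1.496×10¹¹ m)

d ≈ 0.917 AU

From T_eq⁴ = L(1−A)/(16πσd²): d = √[L(1−A)/(16πσT_eq⁴)].
d = √[2.83×10²⁶ × 0.88 / (16π × 5.67×10⁻⁸ × (261)⁴)] = 1.37×10¹¹ m = 0.917 AU.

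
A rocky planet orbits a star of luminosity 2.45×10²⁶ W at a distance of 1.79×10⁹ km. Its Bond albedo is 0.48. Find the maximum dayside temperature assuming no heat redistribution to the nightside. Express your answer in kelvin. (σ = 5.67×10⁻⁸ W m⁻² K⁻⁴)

d = 1.79×10⁹ km = 1.79×10¹² m.
Flux: S = L/(4πd²) = 2.45×10²⁶/(4π×(1.79×10¹²)²) = 6.08 W m⁻².
With no redistribution each surface element balances locally: S(1−A) = σT⁴.
T = [6.08 × 0.52 / 5.67×10⁻⁸]^(1/4) = (5.58×10⁷)^(1/4) = 86.4 K.

T_ss ≈ 86.4 K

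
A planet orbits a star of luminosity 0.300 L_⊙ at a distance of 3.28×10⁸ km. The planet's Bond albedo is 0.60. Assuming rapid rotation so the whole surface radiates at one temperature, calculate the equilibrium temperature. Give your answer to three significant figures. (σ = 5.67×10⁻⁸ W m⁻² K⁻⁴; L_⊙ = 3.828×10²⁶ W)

T_eq ≈ 111 K

d = 3.28×10⁸ km = 3.28×10¹¹ m.
L = 0.300 × 3.828×10²⁶ = 1.15×10²⁶ W.
Flux: S = L/(4πd²) = 1.15×10²⁶/(4π×(3.28×10¹¹)²) = 84.9 W m⁻².
Energy balance: absorbed = emitted ⇒ πR²·S(1−A) = 4πR²·σT_eq⁴, so T_eq⁴ = S(1−A)/(4σ).
T_eq = [84.9 × 0.40 / (4 × 5.67×10⁻⁸)]^(1/4) = (1.50×10⁸)^(1/4) = 111 K.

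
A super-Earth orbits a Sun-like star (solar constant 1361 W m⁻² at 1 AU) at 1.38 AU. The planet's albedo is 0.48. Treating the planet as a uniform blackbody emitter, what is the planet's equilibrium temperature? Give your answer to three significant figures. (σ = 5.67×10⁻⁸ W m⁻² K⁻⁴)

Flux at 1.38 AU: S = 1361/1.38² = 715 W m⁻².
Energy balance: absorbed = emitted ⇒ πR²·S(1−A) = 4πR²·σT_eq⁴, so T_eq⁴ = S(1−A)/(4σ).
T_eq = [715 × 0.52 / (4 × 5.67×10⁻⁸)]^(1/4) = (1.64×10⁹)^(1/4) = 201 K.

T_eq ≈ 201 K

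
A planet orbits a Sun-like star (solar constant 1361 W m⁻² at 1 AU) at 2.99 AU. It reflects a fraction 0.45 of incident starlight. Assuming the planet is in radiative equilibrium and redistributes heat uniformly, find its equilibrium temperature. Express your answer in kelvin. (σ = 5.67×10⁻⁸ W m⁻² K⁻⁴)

Flux at 2.99 AU: S = 1361/2.99² = 152 W m⁻².
Energy balance: absorbed = emitted ⇒ πR²·S(1−A) = 4πR²·σT_eq⁴, so T_eq⁴ = S(1−A)/(4σ).
T_eq = [152 × 0.55 / (4 × 5.67×10⁻⁸)]^(1/4) = (3.69×10⁸)^(1/4) = 139 K.

T_eq ≈ 139 K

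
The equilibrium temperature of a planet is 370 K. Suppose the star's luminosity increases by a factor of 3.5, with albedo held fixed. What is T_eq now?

T_eq ∝ L^(1/4) · d^(−1/2).
T′ = 370 × 3.5^(1/4) = 506 K.

T_eq ≈ 506 K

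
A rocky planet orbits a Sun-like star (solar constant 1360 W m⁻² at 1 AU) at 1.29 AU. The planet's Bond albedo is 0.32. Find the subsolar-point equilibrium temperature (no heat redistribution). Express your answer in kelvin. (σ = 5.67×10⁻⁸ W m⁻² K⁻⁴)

Flux at 1.29 AU: S = 1360/1.29² = 817 W m⁻².
At the subsolar point the surface absorbs S(1−A) and emits σT⁴ per unit area — no factor of 4, since only the local patch is in balance.
T = [817 × 0.68 / 5.67×10⁻⁸]^(1/4) = (9.80×10⁹)^(1/4) = 315 K.

T_ss ≈ 315 K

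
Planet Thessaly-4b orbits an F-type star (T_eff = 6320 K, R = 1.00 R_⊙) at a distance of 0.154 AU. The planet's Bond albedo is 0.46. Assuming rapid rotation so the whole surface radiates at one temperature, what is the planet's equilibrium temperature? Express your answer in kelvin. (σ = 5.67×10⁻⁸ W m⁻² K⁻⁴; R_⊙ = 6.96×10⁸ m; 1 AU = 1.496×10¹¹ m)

R_⋆ = 1.00 × 6.96×10⁸ = 6.96×10⁸ m.
d = 0.154 AU = 2.30×10¹⁰ m.
L = 4πR_⋆²σT_⋆⁴ = 4π(6.96×10⁸)² × 5.67×10⁻⁸ × (6320)⁴ = 5.51×10²⁶ W.
S = L/(4πd²) = 8.26×10⁴ W m⁻².
Energy balance: absorbed = emitted ⇒ πR²·S(1−A) = 4πR²·σT_eq⁴, so T_eq⁴ = S(1−A)/(4σ).
T_eq = [8.26×10⁴ × 0.54 / (4 × 5.67×10⁻⁸)]^(1/4) = (1.97×10¹¹)^(1/4) = 666 K.

T_eq ≈ 666 K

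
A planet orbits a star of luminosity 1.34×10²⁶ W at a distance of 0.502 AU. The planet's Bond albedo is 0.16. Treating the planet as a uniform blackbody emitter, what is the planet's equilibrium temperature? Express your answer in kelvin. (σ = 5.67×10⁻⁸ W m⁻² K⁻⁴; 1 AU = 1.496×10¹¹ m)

d = 0.502 AU = 7.51×10¹⁰ m.
Flux: S = L/(4πd²) = 1.34×10²⁶/(4π×(7.51×10¹⁰)²) = 1890 W m⁻².
Energy balance: absorbed = emitted ⇒ πR²·S(1−A) = 4πR²·σT_eq⁴, so T_eq⁴ = S(1−A)/(4σ).
T_eq = [1890 × 0.84 / (4 × 5.67×10⁻⁸)]^(1/4) = (7.00×10⁹)^(1/4) = 289 K.

T_eq ≈ 289 K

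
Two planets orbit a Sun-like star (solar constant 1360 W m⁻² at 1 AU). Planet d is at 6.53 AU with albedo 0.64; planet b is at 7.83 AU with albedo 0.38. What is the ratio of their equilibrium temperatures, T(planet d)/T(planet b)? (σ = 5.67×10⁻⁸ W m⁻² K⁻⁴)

T₁/T₂ ≈ 0.956

T_eq = [S₀(1−A)/(4σd²)]^(1/4), so T ∝ (1−A)^(1/4) / √d.
T₁ = [1360×0.36/(4×5.67×10⁻⁸×6.53²)]^(1/4) = 84.35 K.
T₂ = [1360×0.62/(4×5.67×10⁻⁸×7.83²)]^(1/4) = 88.25 K.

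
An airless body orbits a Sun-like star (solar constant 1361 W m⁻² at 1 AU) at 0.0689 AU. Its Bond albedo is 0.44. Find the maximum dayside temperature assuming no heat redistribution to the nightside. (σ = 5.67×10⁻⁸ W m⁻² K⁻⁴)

Flux at 0.0689 AU: S = 1361/0.0689² = 2.87×10⁵ W m⁻².
With no redistribution each surface element balances locally: S(1−A) = σT⁴.
T = [2.87×10⁵ × 0.56 / 5.67×10⁻⁸]^(1/4) = (2.83×10¹²)^(1/4) = 1300 K.

T_ss ≈ 1300 K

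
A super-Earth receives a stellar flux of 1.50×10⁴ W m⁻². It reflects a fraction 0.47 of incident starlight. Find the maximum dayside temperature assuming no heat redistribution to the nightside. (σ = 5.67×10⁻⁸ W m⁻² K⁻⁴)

T_ss ≈ 612 K

With no redistribution each surface element balances locally: S(1−A) = σT⁴.
T = [1.50×10⁴ × 0.53 / 5.67×10⁻⁸]^(1/4) = (1.40×10¹¹)^(1/4) = 612 K.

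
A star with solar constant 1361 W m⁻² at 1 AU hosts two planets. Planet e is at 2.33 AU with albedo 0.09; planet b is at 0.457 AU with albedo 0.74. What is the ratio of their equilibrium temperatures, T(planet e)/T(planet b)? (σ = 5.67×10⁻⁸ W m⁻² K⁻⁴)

T_eq = [S₀(1−A)/(4σd²)]^(1/4), so T ∝ (1−A)^(1/4) / √d.
T₁ = [1361×0.91/(4×5.67×10⁻⁸×2.33²)]^(1/4) = 178.09 K.
T₂ = [1361×0.26/(4×5.67×10⁻⁸×0.457²)]^(1/4) = 293.99 K.

T₁/T₂ ≈ 0.606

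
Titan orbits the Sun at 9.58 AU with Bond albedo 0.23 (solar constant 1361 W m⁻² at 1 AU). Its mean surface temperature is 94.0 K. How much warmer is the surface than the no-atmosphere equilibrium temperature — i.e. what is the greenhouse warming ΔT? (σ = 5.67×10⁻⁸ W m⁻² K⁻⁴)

ΔT ≈ 9.8 K

S = 1361/9.58² = 14.83 W m⁻².
T_eq = [S(1−A)/(4σ)]^(1/4) = [14.83×0.77/(4×5.67×10⁻⁸)]^(1/4) = 84.2 K.
ΔT = T_surf − T_eq = 94 − 84.2.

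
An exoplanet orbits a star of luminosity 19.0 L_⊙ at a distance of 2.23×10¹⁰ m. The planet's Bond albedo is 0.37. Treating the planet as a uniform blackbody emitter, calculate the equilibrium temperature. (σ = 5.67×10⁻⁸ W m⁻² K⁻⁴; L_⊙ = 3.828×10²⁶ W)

L = 19.0 × 3.828×10²⁶ = 7.27×10²⁷ W.
Flux: S = L/(4πd²) = 7.27×10²⁷/(4π×(2.23×10¹⁰)²) = 1.16×10⁶ W m⁻².
Energy balance: absorbed = emitted ⇒ πR²·S(1−A) = 4πR²·σT_eq⁴, so T_eq⁴ = S(1−A)/(4σ).
T_eq = [1.16×10⁶ × 0.63 / (4 × 5.67×10⁻⁸)]^(1/4) = (3.23×10¹²)^(1/4) = 1340 K.

T_eq ≈ 1340 K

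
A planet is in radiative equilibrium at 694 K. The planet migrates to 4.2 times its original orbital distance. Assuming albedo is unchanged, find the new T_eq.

T_eq ∝ L^(1/4) · d^(−1/2).
T′ = 694 / 4.2^(1/2) = 339 K.

T_eq ≈ 339 K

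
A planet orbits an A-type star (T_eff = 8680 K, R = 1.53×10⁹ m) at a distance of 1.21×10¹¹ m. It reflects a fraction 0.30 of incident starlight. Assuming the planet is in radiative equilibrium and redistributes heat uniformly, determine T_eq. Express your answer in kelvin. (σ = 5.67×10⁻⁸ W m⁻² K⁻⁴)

T_eq ≈ 631 K

L = 4πR_⋆²σT_⋆⁴ = 4π(1.53×10⁹)² × 5.67×10⁻⁸ × (8680)⁴ = 9.47×10²⁷ W.
S = L/(4πd²) = 5.15×10⁴ W m⁻².
Energy balance: absorbed = emitted ⇒ πR²·S(1−A) = 4πR²·σT_eq⁴, so T_eq⁴ = S(1−A)/(4σ).
T_eq = [5.15×10⁴ × 0.70 / (4 × 5.67×10⁻⁸)]^(1/4) = (1.59×10¹¹)^(1/4) = 631 K.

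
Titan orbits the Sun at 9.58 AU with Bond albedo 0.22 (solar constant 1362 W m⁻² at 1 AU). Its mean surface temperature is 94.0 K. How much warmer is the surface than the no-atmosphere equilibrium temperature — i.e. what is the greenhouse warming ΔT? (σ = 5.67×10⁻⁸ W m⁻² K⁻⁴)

ΔT ≈ 9.5 K

S = 1362/9.58² = 14.84 W m⁻².
T_eq = [S(1−A)/(4σ)]^(1/4) = [14.84×0.78/(4×5.67×10⁻⁸)]^(1/4) = 84.5 K.
ΔT = T_surf − T_eq = 94 − 84.5.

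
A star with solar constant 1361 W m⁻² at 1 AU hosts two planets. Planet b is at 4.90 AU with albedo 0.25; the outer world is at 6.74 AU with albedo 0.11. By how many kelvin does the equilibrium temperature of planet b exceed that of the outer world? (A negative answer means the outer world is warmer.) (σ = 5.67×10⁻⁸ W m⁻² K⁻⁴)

ΔT ≈ 12.9 K

T_eq = [S₀(1−A)/(4σd²)]^(1/4), so T ∝ (1−A)^(1/4) / √d.
T₁ = [1361×0.75/(4×5.67×10⁻⁸×4.90²)]^(1/4) = 117.01 K.
T₂ = [1361×0.89/(4×5.67×10⁻⁸×6.74²)]^(1/4) = 104.13 K.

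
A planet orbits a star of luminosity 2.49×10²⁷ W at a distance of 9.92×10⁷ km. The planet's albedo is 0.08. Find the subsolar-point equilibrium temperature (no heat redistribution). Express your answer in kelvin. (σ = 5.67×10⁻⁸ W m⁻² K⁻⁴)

d = 9.92×10⁷ km = 9.92×10¹⁰ m.
Flux: S = L/(4πd²) = 2.49×10²⁷/(4π×(9.92×10¹⁰)²) = 2.01×10⁴ W m⁻².
At the subsolar point the surface absorbs S(1−A) and emits σT⁴ per unit area — no factor of 4, since only the local patch is in balance.
T = [2.01×10⁴ × 0.92 / 5.67×10⁻⁸]^(1/4) = (3.27×10¹¹)^(1/4) = 756 K.

T_ss ≈ 756 K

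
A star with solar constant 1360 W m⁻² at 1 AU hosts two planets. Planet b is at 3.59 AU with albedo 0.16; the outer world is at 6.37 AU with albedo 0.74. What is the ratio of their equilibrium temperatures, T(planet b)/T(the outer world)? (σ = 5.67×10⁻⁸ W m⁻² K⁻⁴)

T₁/T₂ ≈ 1.786

T_eq = [S₀(1−A)/(4σd²)]^(1/4), so T ∝ (1−A)^(1/4) / √d.
T₁ = [1360×0.84/(4×5.67×10⁻⁸×3.59²)]^(1/4) = 140.60 K.
T₂ = [1360×0.26/(4×5.67×10⁻⁸×6.37²)]^(1/4) = 78.73 K.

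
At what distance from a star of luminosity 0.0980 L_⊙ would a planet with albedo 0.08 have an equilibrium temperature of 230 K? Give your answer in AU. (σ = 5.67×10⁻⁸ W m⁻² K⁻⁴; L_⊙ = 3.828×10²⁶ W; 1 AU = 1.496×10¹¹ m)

L = 0.0980 × 3.828×10²⁶ = 3.75×10²⁵ W.
From T_eq⁴ = L(1−A)/(16πσd²): d = √[L(1−A)/(16πσT_eq⁴)].
d = √[3.75×10²⁵ × 0.92 / (16π × 5.67×10⁻⁸ × (230)⁴)] = 6.58×10¹⁰ m = 0.440 AU.

d ≈ 0.440 AU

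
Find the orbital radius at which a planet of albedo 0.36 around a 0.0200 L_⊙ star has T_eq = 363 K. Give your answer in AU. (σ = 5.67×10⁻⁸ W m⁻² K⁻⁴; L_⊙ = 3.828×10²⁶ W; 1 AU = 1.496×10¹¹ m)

d ≈ 0.0665 AU

L = 0.0200 × 3.828×10²⁶ = 7.66×10²⁴ W.
From T_eq⁴ = L(1−A)/(16πσd²): d = √[L(1−A)/(16πσT_eq⁴)].
d = √[7.66×10²⁴ × 0.64 / (16π × 5.67×10⁻⁸ × (363)⁴)] = 9.95×10⁹ m = 0.0665 AU.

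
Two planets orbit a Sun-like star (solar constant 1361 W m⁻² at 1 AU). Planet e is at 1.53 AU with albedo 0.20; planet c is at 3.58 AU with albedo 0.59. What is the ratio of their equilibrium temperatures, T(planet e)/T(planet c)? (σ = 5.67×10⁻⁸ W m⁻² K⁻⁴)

T₁/T₂ ≈ 1.808

T_eq = [S₀(1−A)/(4σd²)]^(1/4), so T ∝ (1−A)^(1/4) / √d.
T₁ = [1361×0.80/(4×5.67×10⁻⁸×1.53²)]^(1/4) = 212.80 K.
T₂ = [1361×0.41/(4×5.67×10⁻⁸×3.58²)]^(1/4) = 117.71 K.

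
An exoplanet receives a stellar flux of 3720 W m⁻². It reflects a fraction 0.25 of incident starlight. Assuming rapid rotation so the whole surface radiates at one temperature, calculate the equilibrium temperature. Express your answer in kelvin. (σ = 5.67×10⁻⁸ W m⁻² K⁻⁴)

Energy balance: absorbed = emitted ⇒ πR²·S(1−A) = 4πR²·σT_eq⁴, so T_eq⁴ = S(1−A)/(4σ).
T_eq = [3720 × 0.75 / (4 × 5.67×10⁻⁸)]^(1/4) = (1.23×10¹⁰)^(1/4) = 333 K.

T_eq ≈ 333 K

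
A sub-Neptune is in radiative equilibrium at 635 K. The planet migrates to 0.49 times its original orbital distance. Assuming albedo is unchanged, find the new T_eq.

T_eq ∝ L^(1/4) · d^(−1/2).
T′ = 635 / 0.49^(1/2) = 907 K.

T_eq ≈ 907 K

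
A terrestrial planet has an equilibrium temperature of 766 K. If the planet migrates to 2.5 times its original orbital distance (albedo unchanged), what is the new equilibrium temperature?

T_eq ∝ L^(1/4) · d^(−1/2).
T′ = 766 / 2.5^(1/2) = 484 K.

T_eq ≈ 484 K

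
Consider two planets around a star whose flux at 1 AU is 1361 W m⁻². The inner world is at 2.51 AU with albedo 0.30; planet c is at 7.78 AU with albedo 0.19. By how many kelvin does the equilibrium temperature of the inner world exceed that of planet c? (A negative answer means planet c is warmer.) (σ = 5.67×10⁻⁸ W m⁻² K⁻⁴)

ΔT ≈ 66.0 K

T_eq = [S₀(1−A)/(4σd²)]^(1/4), so T ∝ (1−A)^(1/4) / √d.
T₁ = [1361×0.70/(4×5.67×10⁻⁸×2.51²)]^(1/4) = 160.69 K.
T₂ = [1361×0.81/(4×5.67×10⁻⁸×7.78²)]^(1/4) = 94.66 K.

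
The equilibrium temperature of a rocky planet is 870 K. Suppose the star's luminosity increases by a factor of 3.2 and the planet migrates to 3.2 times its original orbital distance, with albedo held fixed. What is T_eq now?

T_eq ∝ L^(1/4) · d^(−1/2).
T′ = 870 × 3.2^(1/4) / 3.2^(1/2) = 650 K.

T_eq ≈ 650 K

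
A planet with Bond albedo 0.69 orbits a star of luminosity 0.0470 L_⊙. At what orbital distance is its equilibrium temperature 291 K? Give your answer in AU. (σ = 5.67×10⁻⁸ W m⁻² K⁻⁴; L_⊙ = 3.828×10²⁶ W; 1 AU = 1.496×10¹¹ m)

L = 0.0470 × 3.828×10²⁶ = 1.80×10²⁵ W.
From T_eq⁴ = L(1−A)/(16πσd²): d = √[L(1−A)/(16πσT_eq⁴)].
d = √[1.80×10²⁵ × 0.31 / (16π × 5.67×10⁻⁸ × (291)⁴)] = 1.65×10¹⁰ m = 0.110 AU.

d ≈ 0.110 AU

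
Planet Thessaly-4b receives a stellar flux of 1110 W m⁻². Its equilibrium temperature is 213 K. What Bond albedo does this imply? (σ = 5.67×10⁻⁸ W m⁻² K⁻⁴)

A ≈ 0.58

From T_eq⁴ = S(1−A)/(4σ): 1−A = 4σT_eq⁴/S.
1−A = 4 × 5.67×10⁻⁸ × (213)⁴ / 1110 = 0.421.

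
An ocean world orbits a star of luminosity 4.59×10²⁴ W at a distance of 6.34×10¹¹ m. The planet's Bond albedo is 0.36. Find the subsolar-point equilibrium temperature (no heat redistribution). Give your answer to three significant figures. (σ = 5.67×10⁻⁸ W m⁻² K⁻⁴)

T_ss ≈ 56.6 K

Flux: S = L/(4πd²) = 4.59×10²⁴/(4π×(6.34×10¹¹)²) = 0.909 W m⁻².
At the subsolar point the surface absorbs S(1−A) and emits σT⁴ per unit area — no factor of 4, since only the local patch is in balance.
T = [0.909 × 0.64 / 5.67×10⁻⁸]^(1/4) = (1.03×10⁷)^(1/4) = 56.6 K.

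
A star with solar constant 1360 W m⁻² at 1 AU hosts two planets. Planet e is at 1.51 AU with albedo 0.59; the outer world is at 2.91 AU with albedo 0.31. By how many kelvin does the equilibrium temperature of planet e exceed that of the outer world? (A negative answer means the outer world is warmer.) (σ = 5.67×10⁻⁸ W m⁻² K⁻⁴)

ΔT ≈ 32.5 K

T_eq = [S₀(1−A)/(4σd²)]^(1/4), so T ∝ (1−A)^(1/4) / √d.
T₁ = [1360×0.41/(4×5.67×10⁻⁸×1.51²)]^(1/4) = 181.21 K.
T₂ = [1360×0.69/(4×5.67×10⁻⁸×2.91²)]^(1/4) = 148.68 K.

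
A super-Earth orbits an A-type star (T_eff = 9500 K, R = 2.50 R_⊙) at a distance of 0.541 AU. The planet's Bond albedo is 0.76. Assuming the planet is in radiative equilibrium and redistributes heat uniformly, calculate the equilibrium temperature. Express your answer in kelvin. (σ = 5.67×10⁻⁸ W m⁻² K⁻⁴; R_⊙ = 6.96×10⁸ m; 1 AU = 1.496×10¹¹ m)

R_⋆ = 2.50 × 6.96×10⁸ = 1.74×10⁹ m.
d = 0.541 AU = 8.09×10¹⁰ m.
L = 4πR_⋆²σT_⋆⁴ = 4π(1.74×10⁹)² × 5.67×10⁻⁸ × (9500)⁴ = 1.76×10²⁸ W.
S = L/(4πd²) = 2.13×10⁵ W m⁻².
Energy balance: absorbed = emitted ⇒ πR²·S(1−A) = 4πR²·σT_eq⁴, so T_eq⁴ = S(1−A)/(4σ).
T_eq = [2.13×10⁵ × 0.24 / (4 × 5.67×10⁻⁸)]^(1/4) = (2.26×10¹¹)^(1/4) = 689 K.

T_eq ≈ 689 K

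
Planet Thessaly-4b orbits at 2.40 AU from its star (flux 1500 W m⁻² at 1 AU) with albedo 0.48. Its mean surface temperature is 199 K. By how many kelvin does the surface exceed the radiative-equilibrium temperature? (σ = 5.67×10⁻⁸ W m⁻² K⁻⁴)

ΔT ≈ 42.7 K

S = 1500/2.40² = 260.4 W m⁻².
T_eq = [S(1−A)/(4σ)]^(1/4) = [260.4×0.52/(4×5.67×10⁻⁸)]^(1/4) = 156.3 K.
ΔT = T_surf − T_eq = 199 − 156.3.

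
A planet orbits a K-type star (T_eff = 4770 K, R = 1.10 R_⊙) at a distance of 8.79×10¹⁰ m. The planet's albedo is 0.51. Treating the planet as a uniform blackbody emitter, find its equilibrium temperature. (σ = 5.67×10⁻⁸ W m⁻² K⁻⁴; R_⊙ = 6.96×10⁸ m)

R_⋆ = 1.10 × 6.96×10⁸ = 7.66×10⁸ m.
L = 4πR_⋆²σT_⋆⁴ = 4π(7.66×10⁸)² × 5.67×10⁻⁸ × (4770)⁴ = 2.16×10²⁶ W.
S = L/(4πd²) = 2230 W m⁻².
Energy balance: absorbed = emitted ⇒ πR²·S(1−A) = 4πR²·σT_eq⁴, so T_eq⁴ = S(1−A)/(4σ).
T_eq = [2230 × 0.49 / (4 × 5.67×10⁻⁸)]^(1/4) = (4.81×10⁹)^(1/4) = 263 K.

T_eq ≈ 263 K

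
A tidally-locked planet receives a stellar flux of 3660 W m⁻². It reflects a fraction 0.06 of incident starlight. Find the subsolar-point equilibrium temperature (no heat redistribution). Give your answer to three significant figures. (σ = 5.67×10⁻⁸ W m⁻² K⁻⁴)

T_ss ≈ 496 K

At the subsolar point the surface absorbs S(1−A) and emits σT⁴ per unit area — no factor of 4, since only the local patch is in balance.
T = [3660 × 0.94 / 5.67×10⁻⁸]^(1/4) = (6.07×10¹⁰)^(1/4) = 496 K.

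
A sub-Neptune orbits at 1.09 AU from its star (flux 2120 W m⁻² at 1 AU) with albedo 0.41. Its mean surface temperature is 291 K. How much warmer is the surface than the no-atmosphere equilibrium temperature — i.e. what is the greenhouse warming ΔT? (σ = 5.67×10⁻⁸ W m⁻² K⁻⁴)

S = 2120/1.09² = 1784 W m⁻².
T_eq = [S(1−A)/(4σ)]^(1/4) = [1784×0.59/(4×5.67×10⁻⁸)]^(1/4) = 261.0 K.
ΔT = T_surf − T_eq = 291 − 261.0.

ΔT ≈ 30.0 K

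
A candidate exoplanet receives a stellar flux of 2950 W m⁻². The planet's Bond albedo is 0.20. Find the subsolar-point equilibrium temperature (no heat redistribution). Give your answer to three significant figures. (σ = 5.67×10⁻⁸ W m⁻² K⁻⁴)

At the subsolar point the surface absorbs S(1−A) and emits σT⁴ per unit area — no factor of 4, since only the local patch is in balance.
T = [2950 × 0.80 / 5.67×10⁻⁸]^(1/4) = (4.16×10¹⁰)^(1/4) = 452 K.

T_ss ≈ 452 K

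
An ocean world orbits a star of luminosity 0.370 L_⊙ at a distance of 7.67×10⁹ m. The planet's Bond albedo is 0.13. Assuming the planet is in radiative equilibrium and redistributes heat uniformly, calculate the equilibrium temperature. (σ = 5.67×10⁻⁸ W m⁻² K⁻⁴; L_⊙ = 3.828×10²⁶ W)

L = 0.370 × 3.828×10²⁶ = 1.42×10²⁶ W.
Flux: S = L/(4πd²) = 1.42×10²⁶/(4π×(7.67×10⁹)²) = 1.92×10⁵ W m⁻².
Energy balance: absorbed = emitted ⇒ πR²·S(1−A) = 4πR²·σT_eq⁴, so T_eq⁴ = S(1−A)/(4σ).
T_eq = [1.92×10⁵ × 0.87 / (4 × 5.67×10⁻⁸)]^(1/4) = (7.35×10¹¹)^(1/4) = 926 K.

T_eq ≈ 926 K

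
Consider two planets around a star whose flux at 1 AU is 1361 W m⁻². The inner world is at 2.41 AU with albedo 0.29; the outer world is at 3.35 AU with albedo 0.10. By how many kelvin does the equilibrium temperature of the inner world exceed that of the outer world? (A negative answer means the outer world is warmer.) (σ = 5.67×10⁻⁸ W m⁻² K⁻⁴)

T_eq = [S₀(1−A)/(4σd²)]^(1/4), so T ∝ (1−A)^(1/4) / √d.
T₁ = [1361×0.71/(4×5.67×10⁻⁸×2.41²)]^(1/4) = 164.57 K.
T₂ = [1361×0.90/(4×5.67×10⁻⁸×3.35²)]^(1/4) = 148.11 K.

ΔT ≈ 16.5 K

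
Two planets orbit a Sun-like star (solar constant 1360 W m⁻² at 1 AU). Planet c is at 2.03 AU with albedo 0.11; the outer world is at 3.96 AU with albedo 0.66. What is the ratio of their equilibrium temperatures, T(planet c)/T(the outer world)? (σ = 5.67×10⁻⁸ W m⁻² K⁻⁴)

T_eq = [S₀(1−A)/(4σd²)]^(1/4), so T ∝ (1−A)^(1/4) / √d.
T₁ = [1360×0.89/(4×5.67×10⁻⁸×2.03²)]^(1/4) = 189.70 K.
T₂ = [1360×0.34/(4×5.67×10⁻⁸×3.96²)]^(1/4) = 106.78 K.

T₁/T₂ ≈ 1.777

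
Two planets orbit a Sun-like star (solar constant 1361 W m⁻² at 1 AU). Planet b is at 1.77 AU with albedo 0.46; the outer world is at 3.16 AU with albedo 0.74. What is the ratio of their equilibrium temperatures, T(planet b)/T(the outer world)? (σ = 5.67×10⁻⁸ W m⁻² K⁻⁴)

T_eq = [S₀(1−A)/(4σd²)]^(1/4), so T ∝ (1−A)^(1/4) / √d.
T₁ = [1361×0.54/(4×5.67×10⁻⁸×1.77²)]^(1/4) = 179.34 K.
T₂ = [1361×0.26/(4×5.67×10⁻⁸×3.16²)]^(1/4) = 111.80 K.

T₁/T₂ ≈ 1.604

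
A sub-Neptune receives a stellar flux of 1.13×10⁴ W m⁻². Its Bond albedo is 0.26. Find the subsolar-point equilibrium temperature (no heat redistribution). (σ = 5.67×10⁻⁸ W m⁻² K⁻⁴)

At the subsolar point the surface absorbs S(1−A) and emits σT⁴ per unit area — no factor of 4, since only the local patch is in balance.
T = [1.13×10⁴ × 0.74 / 5.67×10⁻⁸]^(1/4) = (1.47×10¹¹)^(1/4) = 620 K.

T_ss ≈ 620 K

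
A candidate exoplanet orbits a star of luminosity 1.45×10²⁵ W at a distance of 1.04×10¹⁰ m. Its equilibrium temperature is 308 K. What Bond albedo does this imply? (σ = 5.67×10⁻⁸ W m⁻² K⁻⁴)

Flux: S = L/(4πd²) = 1.45×10²⁵/(4π×(1.04×10¹⁰)²) = 1.07×10⁴ W m⁻².
From T_eq⁴ = S(1−A)/(4σ): 1−A = 4σT_eq⁴/S.
1−A = 4 × 5.67×10⁻⁸ × (308)⁴ / 1.07×10⁴ = 0.191.

A ≈ 0.81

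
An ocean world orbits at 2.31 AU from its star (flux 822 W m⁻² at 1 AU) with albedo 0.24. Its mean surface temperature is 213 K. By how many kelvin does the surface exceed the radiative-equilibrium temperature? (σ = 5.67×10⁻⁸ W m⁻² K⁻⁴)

ΔT ≈ 62.3 K

S = 822/2.31² = 154.0 W m⁻².
T_eq = [S(1−A)/(4σ)]^(1/4) = [154.0×0.76/(4×5.67×10⁻⁸)]^(1/4) = 150.7 K.
ΔT = T_surf − T_eq = 213 − 150.7.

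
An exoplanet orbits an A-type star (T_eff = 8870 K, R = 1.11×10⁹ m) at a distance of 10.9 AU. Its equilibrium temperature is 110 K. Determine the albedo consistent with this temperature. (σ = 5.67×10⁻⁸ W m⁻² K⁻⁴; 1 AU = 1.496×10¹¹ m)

A ≈ 0.80

d = 10.9 AU = 1.63×10¹² m.
L = 4πR_⋆²σT_⋆⁴ = 4π(1.11×10⁹)² × 5.67×10⁻⁸ × (8870)⁴ = 5.43×10²⁷ W.
S = L/(4πd²) = 163 W m⁻².
From T_eq⁴ = S(1−A)/(4σ): 1−A = 4σT_eq⁴/S.
1−A = 4 × 5.67×10⁻⁸ × (110)⁴ / 163 = 0.204.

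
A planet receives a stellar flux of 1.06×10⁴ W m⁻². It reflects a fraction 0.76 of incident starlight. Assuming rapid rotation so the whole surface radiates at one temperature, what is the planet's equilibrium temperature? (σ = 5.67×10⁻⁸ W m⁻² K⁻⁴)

Energy balance: absorbed = emitted ⇒ πR²·S(1−A) = 4πR²·σT_eq⁴, so T_eq⁴ = S(1−A)/(4σ).
T_eq = [1.06×10⁴ × 0.24 / (4 × 5.67×10⁻⁸)]^(1/4) = (1.12×10¹⁰)^(1/4) = 325 K.

T_eq ≈ 325 K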